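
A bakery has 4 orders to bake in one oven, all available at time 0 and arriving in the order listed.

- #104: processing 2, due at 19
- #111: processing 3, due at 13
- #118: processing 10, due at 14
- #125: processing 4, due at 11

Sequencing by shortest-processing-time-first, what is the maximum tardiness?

SPT (increasing processing time): #104 #111 #125 #118.
#104: 0→2, due 19, tardiness 0
#111: 2→5, due 13, tardiness 0
#125: 5→9, due 11, tardiness 0
#118: 9→19, due 14, tardiness 5
Maximum = 5.

5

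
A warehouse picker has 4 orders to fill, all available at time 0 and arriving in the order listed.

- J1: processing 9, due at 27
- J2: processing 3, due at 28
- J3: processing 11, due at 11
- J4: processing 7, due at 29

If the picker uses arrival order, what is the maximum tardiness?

12

FIFO (arrival order): J1 J2 J3 J4.
J1: 0→9, due 27, tardiness 0
J2: 9→12, due 28, tardiness 0
J3: 12→23, due 11, tardiness 12
J4: 23→30, due 29, tardiness 1
Maximum = 12.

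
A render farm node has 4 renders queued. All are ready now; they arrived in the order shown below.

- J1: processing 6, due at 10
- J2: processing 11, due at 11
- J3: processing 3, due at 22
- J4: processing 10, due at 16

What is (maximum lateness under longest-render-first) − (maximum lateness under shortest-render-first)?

-2

LPT (decreasing processing time): J2 J4 J1 J3.
J2: 0→11, due 11, lateness 0
J4: 11→21, due 16, lateness 5
J1: 21→27, due 10, lateness 17
J3: 27→30, due 22, lateness 8
Maximum = 17.
SPT (increasing processing time): J3 J1 J4 J2.
J3: 0→3, due 22, lateness -19
J1: 3→9, due 10, lateness -1
J4: 9→19, due 16, lateness 3
J2: 19→30, due 11, lateness 19
Maximum = 19.
Difference = 17 − 19 = -2.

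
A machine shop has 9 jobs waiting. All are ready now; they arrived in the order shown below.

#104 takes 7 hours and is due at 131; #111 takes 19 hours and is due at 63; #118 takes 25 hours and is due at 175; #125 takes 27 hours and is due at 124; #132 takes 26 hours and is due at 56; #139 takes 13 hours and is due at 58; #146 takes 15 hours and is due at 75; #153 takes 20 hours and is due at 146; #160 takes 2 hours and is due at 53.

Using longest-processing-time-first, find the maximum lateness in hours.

101

LPT (decreasing processing time): #125 #132 #118 #153 #111 #146 #139 #104 #160.
#125: 0→27, due 124, lateness -97
#132: 27→53, due 56, lateness -3
#118: 53→78, due 175, lateness -97
#153: 78→98, due 146, lateness -48
#111: 98→117, due 63, lateness 54
#146: 117→132, due 75, lateness 57
#139: 132→145, due 58, lateness 87
#104: 145→152, due 131, lateness 21
#160: 152→154, due 53, lateness 101
Maximum = 101.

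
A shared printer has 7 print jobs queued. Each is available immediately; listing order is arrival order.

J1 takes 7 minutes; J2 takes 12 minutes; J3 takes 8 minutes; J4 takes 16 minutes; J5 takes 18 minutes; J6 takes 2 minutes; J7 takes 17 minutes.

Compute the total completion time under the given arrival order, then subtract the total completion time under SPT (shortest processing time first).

FIFO (arrival order): J1 J2 J3 J4 J5 J6 J7.
J1: 0→7
J2: 7→19
J3: 19→27
J4: 27→43
J5: 43→61
J6: 61→63
J7: 63→80
Sum = 7+19+27+43+61+63+80 = 300.
SPT (increasing processing time): J6 J1 J3 J2 J4 J7 J5.
J6: 0→2
J1: 2→9
J3: 9→17
J2: 17→29
J4: 29→45
J7: 45→62
J5: 62→80
Sum = 2+9+17+29+45+62+80 = 244.
Difference = 300 − 244 = 56.

56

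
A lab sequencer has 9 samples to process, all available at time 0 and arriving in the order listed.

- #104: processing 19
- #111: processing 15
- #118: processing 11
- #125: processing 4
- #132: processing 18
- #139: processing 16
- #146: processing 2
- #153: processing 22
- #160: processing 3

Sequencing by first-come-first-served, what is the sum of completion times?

599

FIFO (arrival order): #104 #111 #118 #125 #132 #139 #146 #153 #160.
#104: 0→19
#111: 19→34
#118: 34→45
#125: 45→49
#132: 49→67
#139: 67→83
#146: 83→85
#153: 85→107
#160: 107→110
Sum = 19+34+45+49+67+83+85+107+110 = 599.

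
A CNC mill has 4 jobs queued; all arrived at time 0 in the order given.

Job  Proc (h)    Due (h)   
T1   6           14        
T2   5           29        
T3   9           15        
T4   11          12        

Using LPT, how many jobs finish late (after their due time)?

3

LPT (decreasing processing time): T4 T3 T1 T2.
T4: 0→11, due 12, tardiness 0
T3: 11→20, due 15, tardiness 5
T1: 20→26, due 14, tardiness 12
T2: 26→31, due 29, tardiness 2
Late jobs: 3.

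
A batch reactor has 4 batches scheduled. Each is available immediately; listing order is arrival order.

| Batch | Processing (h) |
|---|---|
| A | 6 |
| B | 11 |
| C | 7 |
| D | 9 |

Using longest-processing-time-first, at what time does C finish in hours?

27

LPT (decreasing processing time): B D C A.
B: 0→11
D: 11→20
C: 20→27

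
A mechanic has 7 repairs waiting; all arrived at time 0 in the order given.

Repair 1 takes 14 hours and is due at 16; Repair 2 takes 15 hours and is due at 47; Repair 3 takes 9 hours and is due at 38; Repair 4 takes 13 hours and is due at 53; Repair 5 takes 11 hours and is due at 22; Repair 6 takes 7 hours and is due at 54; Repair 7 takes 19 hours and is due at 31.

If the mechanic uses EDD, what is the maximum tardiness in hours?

EDD (increasing due date): Repair 1 Repair 5 Repair 7 Repair 3 Repair 2 Repair 4 Repair 6.
Repair 1: 0→14, due 16, tardiness 0
Repair 5: 14→25, due 22, tardiness 3
Repair 7: 25→44, due 31, tardiness 13
Repair 3: 44→53, due 38, tardiness 15
Repair 2: 53→68, due 47, tardiness 21
Repair 4: 68→81, due 53, tardiness 28
Repair 6: 81→88, due 54, tardiness 34
Maximum = 34.

34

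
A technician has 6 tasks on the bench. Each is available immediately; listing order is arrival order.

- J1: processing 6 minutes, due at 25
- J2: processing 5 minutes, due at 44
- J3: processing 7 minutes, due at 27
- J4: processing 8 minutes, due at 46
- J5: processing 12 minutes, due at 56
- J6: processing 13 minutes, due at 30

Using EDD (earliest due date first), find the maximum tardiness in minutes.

EDD (increasing due date): J1 J3 J6 J2 J4 J5.
J1: 0→6, due 25, tardiness 0
J3: 6→13, due 27, tardiness 0
J6: 13→26, due 30, tardiness 0
J2: 26→31, due 44, tardiness 0
J4: 31→39, due 46, tardiness 0
J5: 39→51, due 56, tardiness 0
Maximum = 0.

0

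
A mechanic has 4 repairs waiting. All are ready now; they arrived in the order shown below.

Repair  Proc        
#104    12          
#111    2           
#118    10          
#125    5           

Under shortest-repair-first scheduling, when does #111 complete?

SPT (increasing processing time): #111 #125 #118 #104.
#111: 0→2

2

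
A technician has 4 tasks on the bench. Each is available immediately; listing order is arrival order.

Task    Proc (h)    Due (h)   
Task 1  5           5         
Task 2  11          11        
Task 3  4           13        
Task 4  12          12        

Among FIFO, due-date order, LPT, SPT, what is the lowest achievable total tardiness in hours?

FIFO (arrival order): Task 1 Task 2 Task 3 Task 4.
Task 1: 0→5, due 5, tardiness 0
Task 2: 5→16, due 11, tardiness 5
Task 3: 16→20, due 13, tardiness 7
Task 4: 20→32, due 12, tardiness 20
Sum = 0+5+7+20 = 32.
EDD (increasing due date): Task 1 Task 2 Task 4 Task 3.
Task 1: 0→5, due 5, tardiness 0
Task 2: 5→16, due 11, tardiness 5
Task 4: 16→28, due 12, tardiness 16
Task 3: 28→32, due 13, tardiness 19
Sum = 0+5+16+19 = 40.
LPT (decreasing processing time): Task 4 Task 2 Task 1 Task 3.
Task 4: 0→12, due 12, tardiness 0
Task 2: 12→23, due 11, tardiness 12
Task 1: 23→28, due 5, tardiness 23
Task 3: 28→32, due 13, tardiness 19
Sum = 0+12+23+19 = 54.
SPT (increasing processing time): Task 3 Task 1 Task 2 Task 4.
Task 3: 0→4, due 13, tardiness 0
Task 1: 4→9, due 5, tardiness 4
Task 2: 9→20, due 11, tardiness 9
Task 4: 20→32, due 12, tardiness 20
Sum = 0+4+9+20 = 33.
FIFO 32, EDD 40, LPT 54, SPT 33 → minimum 32.

32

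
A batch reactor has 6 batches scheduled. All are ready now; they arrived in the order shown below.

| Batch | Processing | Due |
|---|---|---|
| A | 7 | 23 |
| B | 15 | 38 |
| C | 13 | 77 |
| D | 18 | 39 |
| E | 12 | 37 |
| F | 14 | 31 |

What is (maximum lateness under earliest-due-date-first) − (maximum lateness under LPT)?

EDD (increasing due date): A F E B D C.
A: 0→7, due 23, lateness -16
F: 7→21, due 31, lateness -10
E: 21→33, due 37, lateness -4
B: 33→48, due 38, lateness 10
D: 48→66, due 39, lateness 27
C: 66→79, due 77, lateness 2
Maximum = 27.
LPT (decreasing processing time): D B F C E A.
D: 0→18, due 39, lateness -21
B: 18→33, due 38, lateness -5
F: 33→47, due 31, lateness 16
C: 47→60, due 77, lateness -17
E: 60→72, due 37, lateness 35
A: 72→79, due 23, lateness 56
Maximum = 56.
Difference = 27 − 56 = -29.

-29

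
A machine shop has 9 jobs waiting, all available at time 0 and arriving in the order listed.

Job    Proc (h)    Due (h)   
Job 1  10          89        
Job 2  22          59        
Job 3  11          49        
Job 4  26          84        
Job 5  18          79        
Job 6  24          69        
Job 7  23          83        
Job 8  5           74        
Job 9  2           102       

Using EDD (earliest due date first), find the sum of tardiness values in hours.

EDD (increasing due date): Job 3 Job 2 Job 6 Job 8 Job 5 Job 7 Job 4 Job 1 Job 9.
Job 3: 0→11, due 49, tardiness 0
Job 2: 11→33, due 59, tardiness 0
Job 6: 33→57, due 69, tardiness 0
Job 8: 57→62, due 74, tardiness 0
Job 5: 62→80, due 79, tardiness 1
Job 7: 80→103, due 83, tardiness 20
Job 4: 103→129, due 84, tardiness 45
Job 1: 129→139, due 89, tardiness 50
Job 9: 139→141, due 102, tardiness 39
Sum = 0+0+0+0+1+20+45+50+39 = 155.

155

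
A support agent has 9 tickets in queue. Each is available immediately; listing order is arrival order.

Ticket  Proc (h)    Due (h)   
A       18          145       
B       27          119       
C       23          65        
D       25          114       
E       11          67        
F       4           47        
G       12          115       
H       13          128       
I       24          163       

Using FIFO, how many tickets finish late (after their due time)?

5

FIFO (arrival order): A B C D E F G H I.
A: 0→18, due 145, tardiness 0
B: 18→45, due 119, tardiness 0
C: 45→68, due 65, tardiness 3
D: 68→93, due 114, tardiness 0
E: 93→104, due 67, tardiness 37
F: 104→108, due 47, tardiness 61
G: 108→120, due 115, tardiness 5
H: 120→133, due 128, tardiness 5
I: 133→157, due 163, tardiness 0
Late tickets: 5.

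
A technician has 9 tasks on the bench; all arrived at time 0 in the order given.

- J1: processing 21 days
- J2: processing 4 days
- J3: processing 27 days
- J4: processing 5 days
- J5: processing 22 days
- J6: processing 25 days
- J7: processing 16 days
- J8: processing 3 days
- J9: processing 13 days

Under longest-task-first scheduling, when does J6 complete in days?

LPT (decreasing processing time): J3 J6 J5 J1 J7 J9 J4 J2 J8.
J3: 0→27
J6: 27→52

52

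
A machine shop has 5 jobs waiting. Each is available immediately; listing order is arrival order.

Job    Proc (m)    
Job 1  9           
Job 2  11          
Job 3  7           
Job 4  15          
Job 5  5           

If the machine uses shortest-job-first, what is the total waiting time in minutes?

SPT (increasing processing time): Job 5 Job 3 Job 1 Job 2 Job 4.
Job 5: waits 0, runs 0→5
Job 3: waits 5, runs 5→12
Job 1: waits 12, runs 12→21
Job 2: waits 21, runs 21→32
Job 4: waits 32, runs 32→47
Sum = 0+5+12+21+32 = 70.

70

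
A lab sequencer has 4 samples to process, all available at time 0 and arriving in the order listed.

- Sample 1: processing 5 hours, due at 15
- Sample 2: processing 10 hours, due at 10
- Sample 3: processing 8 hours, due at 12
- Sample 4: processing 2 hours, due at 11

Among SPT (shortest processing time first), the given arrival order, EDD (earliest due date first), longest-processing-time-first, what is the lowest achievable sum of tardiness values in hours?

SPT (increasing processing time): Sample 4 Sample 1 Sample 3 Sample 2.
Sample 4: 0→2, due 11, tardiness 0
Sample 1: 2→7, due 15, tardiness 0
Sample 3: 7→15, due 12, tardiness 3
Sample 2: 15→25, due 10, tardiness 15
Sum = 0+0+3+15 = 18.
FIFO (arrival order): Sample 1 Sample 2 Sample 3 Sample 4.
Sample 1: 0→5, due 15, tardiness 0
Sample 2: 5→15, due 10, tardiness 5
Sample 3: 15→23, due 12, tardiness 11
Sample 4: 23→25, due 11, tardiness 14
Sum = 0+5+11+14 = 30.
EDD (increasing due date): Sample 2 Sample 4 Sample 3 Sample 1.
Sample 2: 0→10, due 10, tardiness 0
Sample 4: 10→12, due 11, tardiness 1
Sample 3: 12→20, due 12, tardiness 8
Sample 1: 20→25, due 15, tardiness 10
Sum = 0+1+8+10 = 19.
LPT (decreasing processing time): Sample 2 Sample 3 Sample 1 Sample 4.
Sample 2: 0→10, due 10, tardiness 0
Sample 3: 10→18, due 12, tardiness 6
Sample 1: 18→23, due 15, tardiness 8
Sample 4: 23→25, due 11, tardiness 14
Sum = 0+6+8+14 = 28.
SPT 18, FIFO 30, EDD 19, LPT 28 → minimum 18.

18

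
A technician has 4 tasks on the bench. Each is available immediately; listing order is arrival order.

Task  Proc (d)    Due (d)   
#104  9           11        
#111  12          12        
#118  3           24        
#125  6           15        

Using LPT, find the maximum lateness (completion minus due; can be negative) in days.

12

LPT (decreasing processing time): #111 #104 #125 #118.
#111: 0→12, due 12, lateness 0
#104: 12→21, due 11, lateness 10
#125: 21→27, due 15, lateness 12
#118: 27→30, due 24, lateness 6
Maximum = 12.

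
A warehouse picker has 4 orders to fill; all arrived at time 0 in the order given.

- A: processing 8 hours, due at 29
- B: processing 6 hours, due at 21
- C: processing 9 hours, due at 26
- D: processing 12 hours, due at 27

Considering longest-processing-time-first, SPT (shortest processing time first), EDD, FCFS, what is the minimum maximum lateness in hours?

LPT (decreasing processing time): D C A B.
D: 0→12, due 27, lateness -15
C: 12→21, due 26, lateness -5
A: 21→29, due 29, lateness 0
B: 29→35, due 21, lateness 14
Maximum = 14.
SPT (increasing processing time): B A C D.
B: 0→6, due 21, lateness -15
A: 6→14, due 29, lateness -15
C: 14→23, due 26, lateness -3
D: 23→35, due 27, lateness 8
Maximum = 8.
EDD (increasing due date): B C D A.
B: 0→6, due 21, lateness -15
C: 6→15, due 26, lateness -11
D: 15→27, due 27, lateness 0
A: 27→35, due 29, lateness 6
Maximum = 6.
FIFO (arrival order): A B C D.
A: 0→8, due 29, lateness -21
B: 8→14, due 21, lateness -7
C: 14→23, due 26, lateness -3
D: 23→35, due 27, lateness 8
Maximum = 8.
LPT 14, SPT 8, EDD 6, FIFO 8 → minimum 6.

6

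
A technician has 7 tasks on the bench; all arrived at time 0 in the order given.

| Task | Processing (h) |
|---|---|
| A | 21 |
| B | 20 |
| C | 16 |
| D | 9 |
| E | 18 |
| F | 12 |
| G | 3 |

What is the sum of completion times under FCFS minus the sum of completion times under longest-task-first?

-14

FIFO (arrival order): A B C D E F G.
A: 0→21
B: 21→41
C: 41→57
D: 57→66
E: 66→84
F: 84→96
G: 96→99
Sum = 21+41+57+66+84+96+99 = 464.
LPT (decreasing processing time): A B E C F D G.
A: 0→21
B: 21→41
E: 41→59
C: 59→75
F: 75→87
D: 87→96
G: 96→99
Sum = 21+41+59+75+87+96+99 = 478.
Difference = 464 − 478 = -14.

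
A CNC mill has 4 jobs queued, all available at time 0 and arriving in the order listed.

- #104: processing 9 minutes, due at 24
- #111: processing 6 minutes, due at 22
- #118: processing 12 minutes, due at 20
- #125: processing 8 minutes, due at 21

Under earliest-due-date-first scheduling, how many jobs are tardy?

2

EDD (increasing due date): #118 #125 #111 #104.
#118: 0→12, due 20, tardiness 0
#125: 12→20, due 21, tardiness 0
#111: 20→26, due 22, tardiness 4
#104: 26→35, due 24, tardiness 11
Late jobs: 2.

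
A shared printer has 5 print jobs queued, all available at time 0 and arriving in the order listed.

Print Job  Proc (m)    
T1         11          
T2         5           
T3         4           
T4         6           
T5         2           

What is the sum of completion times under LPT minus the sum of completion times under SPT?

40

LPT (decreasing processing time): T1 T4 T2 T3 T5.
T1: 0→11
T4: 11→17
T2: 17→22
T3: 22→26
T5: 26→28
Sum = 11+17+22+26+28 = 104.
SPT (increasing processing time): T5 T3 T2 T4 T1.
T5: 0→2
T3: 2→6
T2: 6→11
T4: 11→17
T1: 17→28
Sum = 2+6+11+17+28 = 64.
Difference = 104 − 64 = 40.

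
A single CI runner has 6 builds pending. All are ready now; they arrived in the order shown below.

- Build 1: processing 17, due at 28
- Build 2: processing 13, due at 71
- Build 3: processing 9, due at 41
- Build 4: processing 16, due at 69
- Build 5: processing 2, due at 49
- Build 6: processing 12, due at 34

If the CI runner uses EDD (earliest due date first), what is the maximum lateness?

-2

EDD (increasing due date): Build 1 Build 6 Build 3 Build 5 Build 4 Build 2.
Build 1: 0→17, due 28, lateness -11
Build 6: 17→29, due 34, lateness -5
Build 3: 29→38, due 41, lateness -3
Build 5: 38→40, due 49, lateness -9
Build 4: 40→56, due 69, lateness -13
Build 2: 56→69, due 71, lateness -2
Maximum = -2.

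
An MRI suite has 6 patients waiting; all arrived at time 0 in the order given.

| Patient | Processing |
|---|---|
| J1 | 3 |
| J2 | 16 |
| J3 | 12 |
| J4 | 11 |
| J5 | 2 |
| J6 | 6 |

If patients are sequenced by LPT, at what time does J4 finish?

LPT (decreasing processing time): J2 J3 J4 J6 J1 J5.
J2: 0→16
J3: 16→28
J4: 28→39

39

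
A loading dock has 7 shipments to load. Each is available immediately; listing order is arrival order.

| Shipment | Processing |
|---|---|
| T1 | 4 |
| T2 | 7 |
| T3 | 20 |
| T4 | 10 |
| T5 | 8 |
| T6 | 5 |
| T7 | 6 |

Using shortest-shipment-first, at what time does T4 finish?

SPT (increasing processing time): T1 T6 T7 T2 T5 T4 T3.
T1: 0→4
T6: 4→9
T7: 9→15
T2: 15→22
T5: 22→30
T4: 30→40

40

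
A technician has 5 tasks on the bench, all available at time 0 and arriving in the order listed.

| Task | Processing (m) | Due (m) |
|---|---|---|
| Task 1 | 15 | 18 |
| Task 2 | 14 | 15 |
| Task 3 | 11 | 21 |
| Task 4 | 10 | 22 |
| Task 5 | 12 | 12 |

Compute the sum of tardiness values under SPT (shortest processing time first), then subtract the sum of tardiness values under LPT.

-17

SPT (increasing processing time): Task 4 Task 3 Task 5 Task 2 Task 1.
Task 4: 0→10, due 22, tardiness 0
Task 3: 10→21, due 21, tardiness 0
Task 5: 21→33, due 12, tardiness 21
Task 2: 33→47, due 15, tardiness 32
Task 1: 47→62, due 18, tardiness 44
Sum = 0+0+21+32+44 = 97.
LPT (decreasing processing time): Task 1 Task 2 Task 5 Task 3 Task 4.
Task 1: 0→15, due 18, tardiness 0
Task 2: 15→29, due 15, tardiness 14
Task 5: 29→41, due 12, tardiness 29
Task 3: 41→52, due 21, tardiness 31
Task 4: 52→62, due 22, tardiness 40
Sum = 0+14+29+31+40 = 114.
Difference = 97 − 114 = -17.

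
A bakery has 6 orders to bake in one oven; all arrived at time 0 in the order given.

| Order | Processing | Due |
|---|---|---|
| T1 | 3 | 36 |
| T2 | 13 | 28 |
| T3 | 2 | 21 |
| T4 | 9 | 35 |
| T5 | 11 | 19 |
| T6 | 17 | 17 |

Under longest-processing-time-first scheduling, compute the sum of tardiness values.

90

LPT (decreasing processing time): T6 T2 T5 T4 T1 T3.
T6: 0→17, due 17, tardiness 0
T2: 17→30, due 28, tardiness 2
T5: 30→41, due 19, tardiness 22
T4: 41→50, due 35, tardiness 15
T1: 50→53, due 36, tardiness 17
T3: 53→55, due 21, tardiness 34
Sum = 0+2+22+15+17+34 = 90.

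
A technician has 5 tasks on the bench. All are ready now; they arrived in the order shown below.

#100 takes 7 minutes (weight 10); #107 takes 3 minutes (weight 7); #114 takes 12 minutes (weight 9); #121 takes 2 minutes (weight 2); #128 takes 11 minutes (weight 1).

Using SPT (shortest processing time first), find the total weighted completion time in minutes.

SPT (increasing processing time): #121 #107 #100 #128 #114.
#121: finishes 2, weight 2, w·C = 4
#107: finishes 5, weight 7, w·C = 35
#100: finishes 12, weight 10, w·C = 120
#128: finishes 23, weight 1, w·C = 23
#114: finishes 35, weight 9, w·C = 315
Sum = 4+35+120+23+315 = 497.

497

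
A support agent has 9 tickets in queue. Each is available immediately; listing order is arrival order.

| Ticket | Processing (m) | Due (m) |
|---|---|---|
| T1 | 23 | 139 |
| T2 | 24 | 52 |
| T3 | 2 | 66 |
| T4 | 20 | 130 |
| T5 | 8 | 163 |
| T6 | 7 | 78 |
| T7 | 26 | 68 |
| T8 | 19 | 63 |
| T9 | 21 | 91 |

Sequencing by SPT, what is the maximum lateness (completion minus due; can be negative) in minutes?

SPT (increasing processing time): T3 T6 T5 T8 T4 T9 T1 T2 T7.
T3: 0→2, due 66, lateness -64
T6: 2→9, due 78, lateness -69
T5: 9→17, due 163, lateness -146
T8: 17→36, due 63, lateness -27
T4: 36→56, due 130, lateness -74
T9: 56→77, due 91, lateness -14
T1: 77→100, due 139, lateness -39
T2: 100→124, due 52, lateness 72
T7: 124→150, due 68, lateness 82
Maximum = 82.

82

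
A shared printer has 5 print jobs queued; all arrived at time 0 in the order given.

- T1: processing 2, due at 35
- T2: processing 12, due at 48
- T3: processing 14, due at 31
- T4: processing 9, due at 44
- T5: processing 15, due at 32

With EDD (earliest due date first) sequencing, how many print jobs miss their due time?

EDD (increasing due date): T3 T5 T1 T4 T2.
T3: 0→14, due 31, tardiness 0
T5: 14→29, due 32, tardiness 0
T1: 29→31, due 35, tardiness 0
T4: 31→40, due 44, tardiness 0
T2: 40→52, due 48, tardiness 4
Late print jobs: 1.

1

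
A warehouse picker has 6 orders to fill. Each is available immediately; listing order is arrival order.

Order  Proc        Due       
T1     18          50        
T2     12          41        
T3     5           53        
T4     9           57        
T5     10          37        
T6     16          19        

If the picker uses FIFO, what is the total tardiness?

FIFO (arrival order): T1 T2 T3 T4 T5 T6.
T1: 0→18, due 50, tardiness 0
T2: 18→30, due 41, tardiness 0
T3: 30→35, due 53, tardiness 0
T4: 35→44, due 57, tardiness 0
T5: 44→54, due 37, tardiness 17
T6: 54→70, due 19, tardiness 51
Sum = 0+0+0+0+17+51 = 68.

68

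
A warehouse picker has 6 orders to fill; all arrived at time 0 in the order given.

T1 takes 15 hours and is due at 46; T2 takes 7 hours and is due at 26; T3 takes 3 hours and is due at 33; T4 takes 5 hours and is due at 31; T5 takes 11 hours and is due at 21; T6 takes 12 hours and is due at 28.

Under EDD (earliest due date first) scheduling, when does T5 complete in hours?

11

EDD (increasing due date): T5 T2 T6 T4 T3 T1.
T5: 0→11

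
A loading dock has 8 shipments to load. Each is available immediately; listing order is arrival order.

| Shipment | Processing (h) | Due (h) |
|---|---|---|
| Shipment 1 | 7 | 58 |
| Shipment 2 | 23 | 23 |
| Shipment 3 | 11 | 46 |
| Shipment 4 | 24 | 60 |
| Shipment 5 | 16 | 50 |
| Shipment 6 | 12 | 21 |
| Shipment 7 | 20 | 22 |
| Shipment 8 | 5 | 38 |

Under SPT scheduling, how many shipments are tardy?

SPT (increasing processing time): Shipment 8 Shipment 1 Shipment 3 Shipment 6 Shipment 5 Shipment 7 Shipment 2 Shipment 4.
Shipment 8: 0→5, due 38, tardiness 0
Shipment 1: 5→12, due 58, tardiness 0
Shipment 3: 12→23, due 46, tardiness 0
Shipment 6: 23→35, due 21, tardiness 14
Shipment 5: 35→51, due 50, tardiness 1
Shipment 7: 51→71, due 22, tardiness 49
Shipment 2: 71→94, due 23, tardiness 71
Shipment 4: 94→118, due 60, tardiness 58
Late shipments: 5.

5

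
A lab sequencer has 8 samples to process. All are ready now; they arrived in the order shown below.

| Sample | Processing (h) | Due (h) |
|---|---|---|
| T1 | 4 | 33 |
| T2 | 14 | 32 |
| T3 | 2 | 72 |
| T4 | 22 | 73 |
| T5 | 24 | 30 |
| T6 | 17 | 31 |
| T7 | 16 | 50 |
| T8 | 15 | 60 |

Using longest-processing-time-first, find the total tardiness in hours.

292

LPT (decreasing processing time): T5 T4 T6 T7 T8 T2 T1 T3.
T5: 0→24, due 30, tardiness 0
T4: 24→46, due 73, tardiness 0
T6: 46→63, due 31, tardiness 32
T7: 63→79, due 50, tardiness 29
T8: 79→94, due 60, tardiness 34
T2: 94→108, due 32, tardiness 76
T1: 108→112, due 33, tardiness 79
T3: 112→114, due 72, tardiness 42
Sum = 0+0+32+29+34+76+79+42 = 292.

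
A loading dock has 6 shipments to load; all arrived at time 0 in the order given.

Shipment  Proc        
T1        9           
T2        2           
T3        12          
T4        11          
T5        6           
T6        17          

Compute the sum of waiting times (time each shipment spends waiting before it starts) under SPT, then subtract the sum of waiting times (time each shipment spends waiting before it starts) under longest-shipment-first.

-95

SPT (increasing processing time): T2 T5 T1 T4 T3 T6.
T2: waits 0, runs 0→2
T5: waits 2, runs 2→8
T1: waits 8, runs 8→17
T4: waits 17, runs 17→28
T3: waits 28, runs 28→40
T6: waits 40, runs 40→57
Sum = 0+2+8+17+28+40 = 95.
LPT (decreasing processing time): T6 T3 T4 T1 T5 T2.
T6: waits 0, runs 0→17
T3: waits 17, runs 17→29
T4: waits 29, runs 29→40
T1: waits 40, runs 40→49
T5: waits 49, runs 49→55
T2: waits 55, runs 55→57
Sum = 0+17+29+40+49+55 = 190.
Difference = 95 − 190 = -95.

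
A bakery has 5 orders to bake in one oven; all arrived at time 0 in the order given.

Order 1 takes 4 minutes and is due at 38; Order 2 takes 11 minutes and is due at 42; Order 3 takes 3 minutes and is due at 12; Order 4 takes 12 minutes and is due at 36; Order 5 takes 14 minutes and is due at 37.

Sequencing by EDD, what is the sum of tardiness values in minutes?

EDD (increasing due date): Order 3 Order 4 Order 5 Order 1 Order 2.
Order 3: 0→3, due 12, tardiness 0
Order 4: 3→15, due 36, tardiness 0
Order 5: 15→29, due 37, tardiness 0
Order 1: 29→33, due 38, tardiness 0
Order 2: 33→44, due 42, tardiness 2
Sum = 0+0+0+0+2 = 2.

2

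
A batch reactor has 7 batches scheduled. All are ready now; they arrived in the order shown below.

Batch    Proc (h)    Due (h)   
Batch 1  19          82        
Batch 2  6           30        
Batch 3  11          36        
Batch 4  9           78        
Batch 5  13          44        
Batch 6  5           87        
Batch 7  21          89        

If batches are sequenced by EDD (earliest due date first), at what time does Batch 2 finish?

6

EDD (increasing due date): Batch 2 Batch 3 Batch 5 Batch 4 Batch 1 Batch 6 Batch 7.
Batch 2: 0→6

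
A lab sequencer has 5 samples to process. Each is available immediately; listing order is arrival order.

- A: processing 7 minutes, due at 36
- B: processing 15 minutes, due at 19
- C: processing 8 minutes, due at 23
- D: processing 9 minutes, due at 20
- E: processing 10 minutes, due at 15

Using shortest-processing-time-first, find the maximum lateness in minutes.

SPT (increasing processing time): A C D E B.
A: 0→7, due 36, lateness -29
C: 7→15, due 23, lateness -8
D: 15→24, due 20, lateness 4
E: 24→34, due 15, lateness 19
B: 34→49, due 19, lateness 30
Maximum = 30.

30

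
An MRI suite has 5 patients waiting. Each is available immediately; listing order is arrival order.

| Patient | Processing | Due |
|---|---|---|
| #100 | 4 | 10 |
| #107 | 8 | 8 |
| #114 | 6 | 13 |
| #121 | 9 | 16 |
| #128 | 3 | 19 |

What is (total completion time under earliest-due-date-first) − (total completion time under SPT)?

EDD (increasing due date): #107 #100 #114 #121 #128.
#107: 0→8
#100: 8→12
#114: 12→18
#121: 18→27
#128: 27→30
Sum = 8+12+18+27+30 = 95.
SPT (increasing processing time): #128 #100 #114 #107 #121.
#128: 0→3
#100: 3→7
#114: 7→13
#107: 13→21
#121: 21→30
Sum = 3+7+13+21+30 = 74.
Difference = 95 − 74 = 21.

21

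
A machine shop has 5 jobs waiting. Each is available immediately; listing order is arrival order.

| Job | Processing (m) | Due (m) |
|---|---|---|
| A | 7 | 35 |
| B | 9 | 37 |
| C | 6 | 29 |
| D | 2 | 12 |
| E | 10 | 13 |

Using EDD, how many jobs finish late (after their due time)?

EDD (increasing due date): D E C A B.
D: 0→2, due 12, tardiness 0
E: 2→12, due 13, tardiness 0
C: 12→18, due 29, tardiness 0
A: 18→25, due 35, tardiness 0
B: 25→34, due 37, tardiness 0
Late jobs: 0.

0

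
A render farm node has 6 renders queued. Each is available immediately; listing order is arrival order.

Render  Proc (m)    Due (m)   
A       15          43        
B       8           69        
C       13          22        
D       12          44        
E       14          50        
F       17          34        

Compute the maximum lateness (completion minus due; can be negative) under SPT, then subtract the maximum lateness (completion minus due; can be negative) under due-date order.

SPT (increasing processing time): B D C E A F.
B: 0→8, due 69, lateness -61
D: 8→20, due 44, lateness -24
C: 20→33, due 22, lateness 11
E: 33→47, due 50, lateness -3
A: 47→62, due 43, lateness 19
F: 62→79, due 34, lateness 45
Maximum = 45.
EDD (increasing due date): C F A D E B.
C: 0→13, due 22, lateness -9
F: 13→30, due 34, lateness -4
A: 30→45, due 43, lateness 2
D: 45→57, due 44, lateness 13
E: 57→71, due 50, lateness 21
B: 71→79, due 69, lateness 10
Maximum = 21.
Difference = 45 − 21 = 24.

24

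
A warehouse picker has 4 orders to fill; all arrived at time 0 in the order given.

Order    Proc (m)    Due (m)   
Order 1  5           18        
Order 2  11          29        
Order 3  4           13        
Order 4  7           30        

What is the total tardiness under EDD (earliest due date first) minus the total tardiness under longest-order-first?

-19

EDD (increasing due date): Order 3 Order 1 Order 2 Order 4.
Order 3: 0→4, due 13, tardiness 0
Order 1: 4→9, due 18, tardiness 0
Order 2: 9→20, due 29, tardiness 0
Order 4: 20→27, due 30, tardiness 0
Sum = 0+0+0+0 = 0.
LPT (decreasing processing time): Order 2 Order 4 Order 1 Order 3.
Order 2: 0→11, due 29, tardiness 0
Order 4: 11→18, due 30, tardiness 0
Order 1: 18→23, due 18, tardiness 5
Order 3: 23→27, due 13, tardiness 14
Sum = 0+0+5+14 = 19.
Difference = 0 − 19 = -19.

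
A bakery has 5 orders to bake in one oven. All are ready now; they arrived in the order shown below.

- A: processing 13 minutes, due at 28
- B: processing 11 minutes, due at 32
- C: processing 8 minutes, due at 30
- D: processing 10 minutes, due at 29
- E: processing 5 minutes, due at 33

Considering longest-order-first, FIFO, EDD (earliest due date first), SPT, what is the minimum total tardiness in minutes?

LPT (decreasing processing time): A B D C E.
A: 0→13, due 28, tardiness 0
B: 13→24, due 32, tardiness 0
D: 24→34, due 29, tardiness 5
C: 34→42, due 30, tardiness 12
E: 42→47, due 33, tardiness 14
Sum = 0+0+5+12+14 = 31.
FIFO (arrival order): A B C D E.
A: 0→13, due 28, tardiness 0
B: 13→24, due 32, tardiness 0
C: 24→32, due 30, tardiness 2
D: 32→42, due 29, tardiness 13
E: 42→47, due 33, tardiness 14
Sum = 0+0+2+13+14 = 29.
EDD (increasing due date): A D C B E.
A: 0→13, due 28, tardiness 0
D: 13→23, due 29, tardiness 0
C: 23→31, due 30, tardiness 1
B: 31→42, due 32, tardiness 10
E: 42→47, due 33, tardiness 14
Sum = 0+0+1+10+14 = 25.
SPT (increasing processing time): E C D B A.
E: 0→5, due 33, tardiness 0
C: 5→13, due 30, tardiness 0
D: 13→23, due 29, tardiness 0
B: 23→34, due 32, tardiness 2
A: 34→47, due 28, tardiness 19
Sum = 0+0+0+2+19 = 21.
LPT 31, FIFO 29, EDD 25, SPT 21 → minimum 21.

21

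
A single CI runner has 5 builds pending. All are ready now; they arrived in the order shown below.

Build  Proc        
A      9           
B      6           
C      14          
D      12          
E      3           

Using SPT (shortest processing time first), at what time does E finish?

3

SPT (increasing processing time): E B A D C.
E: 0→3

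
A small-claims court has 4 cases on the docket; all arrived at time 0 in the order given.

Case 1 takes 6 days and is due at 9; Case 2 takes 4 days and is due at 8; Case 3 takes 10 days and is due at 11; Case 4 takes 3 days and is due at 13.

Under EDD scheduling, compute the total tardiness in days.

20

EDD (increasing due date): Case 2 Case 1 Case 3 Case 4.
Case 2: 0→4, due 8, tardiness 0
Case 1: 4→10, due 9, tardiness 1
Case 3: 10→20, due 11, tardiness 9
Case 4: 20→23, due 13, tardiness 10
Sum = 0+1+9+10 = 20.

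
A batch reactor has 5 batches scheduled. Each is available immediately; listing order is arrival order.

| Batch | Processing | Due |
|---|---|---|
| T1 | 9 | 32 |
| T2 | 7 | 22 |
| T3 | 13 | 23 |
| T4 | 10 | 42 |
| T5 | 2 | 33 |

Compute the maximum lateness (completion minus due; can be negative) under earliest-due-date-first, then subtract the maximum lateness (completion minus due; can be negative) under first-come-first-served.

-9

EDD (increasing due date): T2 T3 T1 T5 T4.
T2: 0→7, due 22, lateness -15
T3: 7→20, due 23, lateness -3
T1: 20→29, due 32, lateness -3
T5: 29→31, due 33, lateness -2
T4: 31→41, due 42, lateness -1
Maximum = -1.
FIFO (arrival order): T1 T2 T3 T4 T5.
T1: 0→9, due 32, lateness -23
T2: 9→16, due 22, lateness -6
T3: 16→29, due 23, lateness 6
T4: 29→39, due 42, lateness -3
T5: 39→41, due 33, lateness 8
Maximum = 8.
Difference = -1 − 8 = -9.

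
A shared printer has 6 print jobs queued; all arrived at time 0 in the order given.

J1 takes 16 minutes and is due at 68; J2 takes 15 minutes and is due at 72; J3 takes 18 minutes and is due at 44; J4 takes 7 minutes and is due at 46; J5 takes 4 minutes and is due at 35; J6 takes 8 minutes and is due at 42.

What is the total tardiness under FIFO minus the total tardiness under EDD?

66

FIFO (arrival order): J1 J2 J3 J4 J5 J6.
J1: 0→16, due 68, tardiness 0
J2: 16→31, due 72, tardiness 0
J3: 31→49, due 44, tardiness 5
J4: 49→56, due 46, tardiness 10
J5: 56→60, due 35, tardiness 25
J6: 60→68, due 42, tardiness 26
Sum = 0+0+5+10+25+26 = 66.
EDD (increasing due date): J5 J6 J3 J4 J1 J2.
J5: 0→4, due 35, tardiness 0
J6: 4→12, due 42, tardiness 0
J3: 12→30, due 44, tardiness 0
J4: 30→37, due 46, tardiness 0
J1: 37→53, due 68, tardiness 0
J2: 53→68, due 72, tardiness 0
Sum = 0+0+0+0+0+0 = 0.
Difference = 66 − 0 = 66.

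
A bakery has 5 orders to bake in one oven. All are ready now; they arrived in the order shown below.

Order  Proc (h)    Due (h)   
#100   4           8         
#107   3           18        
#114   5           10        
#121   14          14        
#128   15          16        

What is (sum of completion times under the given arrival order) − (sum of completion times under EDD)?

FIFO (arrival order): #100 #107 #114 #121 #128.
#100: 0→4
#107: 4→7
#114: 7→12
#121: 12→26
#128: 26→41
Sum = 4+7+12+26+41 = 90.
EDD (increasing due date): #100 #114 #121 #128 #107.
#100: 0→4
#114: 4→9
#121: 9→23
#128: 23→38
#107: 38→41
Sum = 4+9+23+38+41 = 115.
Difference = 90 − 115 = -25.

-25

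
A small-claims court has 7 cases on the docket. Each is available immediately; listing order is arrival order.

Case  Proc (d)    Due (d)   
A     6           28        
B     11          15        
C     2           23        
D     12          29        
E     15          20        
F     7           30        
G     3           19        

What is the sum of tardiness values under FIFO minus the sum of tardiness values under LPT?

FIFO (arrival order): A B C D E F G.
A: 0→6, due 28, tardiness 0
B: 6→17, due 15, tardiness 2
C: 17→19, due 23, tardiness 0
D: 19→31, due 29, tardiness 2
E: 31→46, due 20, tardiness 26
F: 46→53, due 30, tardiness 23
G: 53→56, due 19, tardiness 37
Sum = 0+2+0+2+26+23+37 = 90.
LPT (decreasing processing time): E D B F A G C.
E: 0→15, due 20, tardiness 0
D: 15→27, due 29, tardiness 0
B: 27→38, due 15, tardiness 23
F: 38→45, due 30, tardiness 15
A: 45→51, due 28, tardiness 23
G: 51→54, due 19, tardiness 35
C: 54→56, due 23, tardiness 33
Sum = 0+0+23+15+23+35+33 = 129.
Difference = 90 − 129 = -39.

-39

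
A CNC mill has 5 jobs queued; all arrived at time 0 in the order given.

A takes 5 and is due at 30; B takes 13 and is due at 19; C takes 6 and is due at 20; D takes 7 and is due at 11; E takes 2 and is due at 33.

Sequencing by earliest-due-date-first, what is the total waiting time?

EDD (increasing due date): D B C A E.
D: waits 0, runs 0→7
B: waits 7, runs 7→20
C: waits 20, runs 20→26
A: waits 26, runs 26→31
E: waits 31, runs 31→33
Sum = 0+7+20+26+31 = 84.

84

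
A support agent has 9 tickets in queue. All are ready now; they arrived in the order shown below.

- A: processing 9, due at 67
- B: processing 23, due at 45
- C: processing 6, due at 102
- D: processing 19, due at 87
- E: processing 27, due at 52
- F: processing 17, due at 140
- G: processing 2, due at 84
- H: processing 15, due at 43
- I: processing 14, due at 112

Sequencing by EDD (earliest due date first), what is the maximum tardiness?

EDD (increasing due date): H B E A G D C I F.
H: 0→15, due 43, tardiness 0
B: 15→38, due 45, tardiness 0
E: 38→65, due 52, tardiness 13
A: 65→74, due 67, tardiness 7
G: 74→76, due 84, tardiness 0
D: 76→95, due 87, tardiness 8
C: 95→101, due 102, tardiness 0
I: 101→115, due 112, tardiness 3
F: 115→132, due 140, tardiness 0
Maximum = 13.

13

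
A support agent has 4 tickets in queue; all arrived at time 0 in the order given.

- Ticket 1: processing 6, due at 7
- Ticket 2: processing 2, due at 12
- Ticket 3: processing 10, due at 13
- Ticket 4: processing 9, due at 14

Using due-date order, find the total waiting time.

EDD (increasing due date): Ticket 1 Ticket 2 Ticket 3 Ticket 4.
Ticket 1: waits 0, runs 0→6
Ticket 2: waits 6, runs 6→8
Ticket 3: waits 8, runs 8→18
Ticket 4: waits 18, runs 18→27
Sum = 0+6+8+18 = 32.

32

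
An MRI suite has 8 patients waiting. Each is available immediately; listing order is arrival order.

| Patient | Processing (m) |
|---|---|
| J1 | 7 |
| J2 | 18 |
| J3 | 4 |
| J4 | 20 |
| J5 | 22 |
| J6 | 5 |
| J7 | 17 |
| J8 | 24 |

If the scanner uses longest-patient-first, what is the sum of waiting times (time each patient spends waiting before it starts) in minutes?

LPT (decreasing processing time): J8 J5 J4 J2 J7 J1 J6 J3.
J8: waits 0, runs 0→24
J5: waits 24, runs 24→46
J4: waits 46, runs 46→66
J2: waits 66, runs 66→84
J7: waits 84, runs 84→101
J1: waits 101, runs 101→108
J6: waits 108, runs 108→113
J3: waits 113, runs 113→117
Sum = 0+24+46+66+84+101+108+113 = 542.

542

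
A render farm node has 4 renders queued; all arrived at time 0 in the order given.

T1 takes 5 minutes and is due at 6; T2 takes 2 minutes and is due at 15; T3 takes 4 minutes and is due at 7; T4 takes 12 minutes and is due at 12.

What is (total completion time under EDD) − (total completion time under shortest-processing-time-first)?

EDD (increasing due date): T1 T3 T4 T2.
T1: 0→5
T3: 5→9
T4: 9→21
T2: 21→23
Sum = 5+9+21+23 = 58.
SPT (increasing processing time): T2 T3 T1 T4.
T2: 0→2
T3: 2→6
T1: 6→11
T4: 11→23
Sum = 2+6+11+23 = 42.
Difference = 58 − 42 = 16.

16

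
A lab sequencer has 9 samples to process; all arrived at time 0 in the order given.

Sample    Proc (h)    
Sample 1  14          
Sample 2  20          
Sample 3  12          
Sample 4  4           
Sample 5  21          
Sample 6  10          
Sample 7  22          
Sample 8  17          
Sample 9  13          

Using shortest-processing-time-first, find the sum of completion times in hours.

540

SPT (increasing processing time): Sample 4 Sample 6 Sample 3 Sample 9 Sample 1 Sample 8 Sample 2 Sample 5 Sample 7.
Sample 4: 0→4
Sample 6: 4→14
Sample 3: 14→26
Sample 9: 26→39
Sample 1: 39→53
Sample 8: 53→70
Sample 2: 70→90
Sample 5: 90→111
Sample 7: 111→133
Sum = 4+14+26+39+53+70+90+111+133 = 540.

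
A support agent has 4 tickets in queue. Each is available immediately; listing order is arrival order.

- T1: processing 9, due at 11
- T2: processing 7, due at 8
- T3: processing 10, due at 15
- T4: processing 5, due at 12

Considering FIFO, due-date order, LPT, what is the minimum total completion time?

75

FIFO (arrival order): T1 T2 T3 T4.
T1: 0→9
T2: 9→16
T3: 16→26
T4: 26→31
Sum = 9+16+26+31 = 82.
EDD (increasing due date): T2 T1 T4 T3.
T2: 0→7
T1: 7→16
T4: 16→21
T3: 21→31
Sum = 7+16+21+31 = 75.
LPT (decreasing processing time): T3 T1 T2 T4.
T3: 0→10
T1: 10→19
T2: 19→26
T4: 26→31
Sum = 10+19+26+31 = 86.
FIFO 82, EDD 75, LPT 86 → minimum 75.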